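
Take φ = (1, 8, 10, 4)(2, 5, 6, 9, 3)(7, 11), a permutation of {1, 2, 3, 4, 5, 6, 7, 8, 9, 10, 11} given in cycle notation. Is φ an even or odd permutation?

The cycle lengths are 5, 4, 2.
A cycle is odd iff its length is even; φ has 2 even-length cycles, so sgn(φ) = (−1)^2 and φ is even.

even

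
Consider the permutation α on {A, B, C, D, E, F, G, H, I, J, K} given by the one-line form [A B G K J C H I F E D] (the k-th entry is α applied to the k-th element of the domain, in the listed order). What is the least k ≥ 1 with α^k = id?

The disjoint-cycle form of α has cycle lengths 5, 2, 2, 1, 1.
The order is lcm(5, 2, 2) = 10.

10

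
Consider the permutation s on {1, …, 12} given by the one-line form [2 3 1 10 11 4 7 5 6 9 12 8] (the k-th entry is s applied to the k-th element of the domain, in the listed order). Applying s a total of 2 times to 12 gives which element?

5

Tracing 12 → 8 → … returns to 12 after 4 steps, so 12 lies in a 4-cycle (5, 11, 12, 8).
Stepping 2 places around the cycle: 12 → 8 → 5.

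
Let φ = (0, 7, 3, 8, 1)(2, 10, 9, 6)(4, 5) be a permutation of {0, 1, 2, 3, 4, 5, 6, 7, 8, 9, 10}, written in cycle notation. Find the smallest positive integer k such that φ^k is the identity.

20

The cycle type of φ is (5, 4, 2).
The order of φ is the least common multiple of its cycle lengths: lcm(5, 4, 2) = 20.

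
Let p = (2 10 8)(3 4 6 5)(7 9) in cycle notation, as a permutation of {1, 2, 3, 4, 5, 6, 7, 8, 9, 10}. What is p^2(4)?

5

4 lies in the 4-cycle (3 4 6 5).
Stepping 2 places around the cycle: 4 → 6 → 5.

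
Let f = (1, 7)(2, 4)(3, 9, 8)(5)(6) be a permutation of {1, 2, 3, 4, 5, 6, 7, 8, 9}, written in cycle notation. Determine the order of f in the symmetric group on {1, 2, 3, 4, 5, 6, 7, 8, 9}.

The disjoint cycles have lengths 3, 2, 2, 1, 1.
The order is lcm(3, 2, 2) = 6.

6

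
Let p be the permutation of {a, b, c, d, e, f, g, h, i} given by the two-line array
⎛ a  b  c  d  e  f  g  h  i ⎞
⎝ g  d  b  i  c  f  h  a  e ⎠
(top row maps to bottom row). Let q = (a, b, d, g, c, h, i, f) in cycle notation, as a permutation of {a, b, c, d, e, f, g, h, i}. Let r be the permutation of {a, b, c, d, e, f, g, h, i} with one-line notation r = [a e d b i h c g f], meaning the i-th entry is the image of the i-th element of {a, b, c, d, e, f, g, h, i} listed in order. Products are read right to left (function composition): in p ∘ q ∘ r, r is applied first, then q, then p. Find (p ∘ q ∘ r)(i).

g

(p ∘ q ∘ r)(i) = p(q(r(i))). r(i) = f, then q(f) = a, then p(a) = g, so the result is g.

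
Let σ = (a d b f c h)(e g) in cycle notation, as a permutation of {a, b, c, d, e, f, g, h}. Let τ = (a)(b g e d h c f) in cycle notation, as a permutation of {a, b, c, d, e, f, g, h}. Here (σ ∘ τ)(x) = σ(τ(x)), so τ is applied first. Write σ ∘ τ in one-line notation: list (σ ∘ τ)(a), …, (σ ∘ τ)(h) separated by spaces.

(σ ∘ τ)(x) = σ(τ(x)). Computing each image: σ(τ(a)) = σ(a) = d, σ(τ(b)) = σ(g) = e, σ(τ(c)) = σ(f) = c, σ(τ(d)) = σ(h) = a, σ(τ(e)) = σ(d) = b, σ(τ(f)) = σ(b) = f, σ(τ(g)) = σ(e) = g, σ(τ(h)) = σ(c) = h.
Hence σ ∘ τ = [d e c a b f g h].

d e c a b f g h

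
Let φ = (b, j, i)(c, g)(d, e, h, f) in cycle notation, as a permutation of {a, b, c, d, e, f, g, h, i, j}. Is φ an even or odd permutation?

even

The cycle lengths are 4, 3, 2, 1.
A cycle is odd iff its length is even; φ has 2 even-length cycles, so sgn(φ) = (−1)^2 and φ is even.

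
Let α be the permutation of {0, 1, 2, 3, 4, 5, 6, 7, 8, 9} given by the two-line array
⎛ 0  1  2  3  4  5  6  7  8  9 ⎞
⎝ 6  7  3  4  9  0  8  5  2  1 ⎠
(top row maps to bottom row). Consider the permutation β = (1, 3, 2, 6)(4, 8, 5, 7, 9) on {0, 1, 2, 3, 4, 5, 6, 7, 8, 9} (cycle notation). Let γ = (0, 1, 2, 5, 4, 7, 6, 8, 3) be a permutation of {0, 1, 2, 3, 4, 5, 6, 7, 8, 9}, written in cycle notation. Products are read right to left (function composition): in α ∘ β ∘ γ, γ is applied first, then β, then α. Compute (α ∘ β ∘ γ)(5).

Apply the permutations in order: γ(5) = 4, then β(4) = 8, then α(8) = 2. So (α ∘ β ∘ γ)(5) = 2.

2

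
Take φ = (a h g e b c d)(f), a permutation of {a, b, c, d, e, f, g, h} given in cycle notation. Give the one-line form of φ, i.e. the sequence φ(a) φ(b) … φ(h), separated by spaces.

h c d a b f e g

Reading each image from the cycles: a↦h, b↦c, c↦d, d↦a, e↦b, f↦f, g↦e, h↦g.
So the one-line form is h c d a b f e g.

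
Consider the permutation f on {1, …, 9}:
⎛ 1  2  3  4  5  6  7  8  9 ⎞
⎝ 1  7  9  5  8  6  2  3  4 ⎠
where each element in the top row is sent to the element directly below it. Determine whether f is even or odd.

odd

In disjoint-cycle form the cycle lengths are 5, 2, 1, 1.
A cycle of length ℓ contributes ℓ−1 transpositions, so f is a product of 4 + 1 = 5 transpositions — odd.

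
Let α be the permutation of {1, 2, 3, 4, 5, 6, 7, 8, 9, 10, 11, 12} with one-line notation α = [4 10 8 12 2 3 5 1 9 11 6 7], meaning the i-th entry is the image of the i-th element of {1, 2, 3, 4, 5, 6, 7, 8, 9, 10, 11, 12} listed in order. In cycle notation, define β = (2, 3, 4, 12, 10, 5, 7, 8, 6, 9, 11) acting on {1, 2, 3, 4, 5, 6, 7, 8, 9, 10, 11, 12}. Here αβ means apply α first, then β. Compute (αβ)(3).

First apply α: α(3) = 8, then β(8) = 6. Thus (αβ)(3) = 6.

6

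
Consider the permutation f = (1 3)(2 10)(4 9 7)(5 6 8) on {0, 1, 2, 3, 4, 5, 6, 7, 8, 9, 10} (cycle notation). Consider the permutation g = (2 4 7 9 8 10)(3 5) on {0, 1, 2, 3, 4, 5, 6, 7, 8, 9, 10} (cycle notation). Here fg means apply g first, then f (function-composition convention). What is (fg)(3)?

(fg)(3) = f(g(3)). g(3) = 5, then f(5) = 6. So (fg)(3) = 6.

6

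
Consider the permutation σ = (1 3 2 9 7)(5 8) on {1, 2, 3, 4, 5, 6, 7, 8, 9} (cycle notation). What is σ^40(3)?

3 lies in the 5-cycle (1 3 2 9 7).
Since the cycle has length 5, σ^40 acts on it the same as σ^0 (40 mod 5 = 0).
So σ^40(3) = 3.

3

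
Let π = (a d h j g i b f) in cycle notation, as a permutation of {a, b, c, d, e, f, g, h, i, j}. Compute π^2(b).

a

b lies in the 8-cycle (a d h j g i b f).
Stepping 2 places around the cycle: b → f → a.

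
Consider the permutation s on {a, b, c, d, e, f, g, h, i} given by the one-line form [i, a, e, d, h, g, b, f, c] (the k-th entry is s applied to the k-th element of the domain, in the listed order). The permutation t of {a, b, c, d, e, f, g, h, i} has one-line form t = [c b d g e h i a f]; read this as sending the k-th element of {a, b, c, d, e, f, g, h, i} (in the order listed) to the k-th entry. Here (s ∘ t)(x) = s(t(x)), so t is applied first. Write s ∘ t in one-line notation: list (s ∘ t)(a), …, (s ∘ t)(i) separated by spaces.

e a d b h f c i g

For each element, apply t then s: a → c → e; b → b → a; c → d → d; d → g → b; e → e → h; f → h → f; g → i → c; h → a → i; i → f → g.
Collecting the images, s ∘ t = [e a d b h f c i g].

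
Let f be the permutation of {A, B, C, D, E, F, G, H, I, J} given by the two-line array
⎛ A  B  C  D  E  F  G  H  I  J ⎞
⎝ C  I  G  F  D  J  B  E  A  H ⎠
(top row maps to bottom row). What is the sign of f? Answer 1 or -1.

In disjoint-cycle form the cycle lengths are 5, 5.
A cycle of length ℓ contributes ℓ−1 transpositions, so f is a product of 4 + 4 = 8 transpositions — even.

1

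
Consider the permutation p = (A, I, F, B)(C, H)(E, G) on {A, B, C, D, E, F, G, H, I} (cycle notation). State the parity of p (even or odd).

odd

The cycle lengths are 4, 2, 2, 1.
A cycle is odd iff its length is even; p has 3 even-length cycles, so sgn(p) = (−1)^3 and p is odd.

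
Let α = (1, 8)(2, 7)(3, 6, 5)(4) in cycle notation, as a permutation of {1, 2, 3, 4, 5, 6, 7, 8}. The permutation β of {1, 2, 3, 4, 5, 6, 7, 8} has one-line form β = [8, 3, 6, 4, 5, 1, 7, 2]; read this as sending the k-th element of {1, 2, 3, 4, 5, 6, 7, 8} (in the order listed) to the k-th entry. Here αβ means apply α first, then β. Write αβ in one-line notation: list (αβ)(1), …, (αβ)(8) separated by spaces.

For each element, apply α then β: 1 → 8 → 2; 2 → 7 → 7; 3 → 6 → 1; 4 → 4 → 4; 5 → 3 → 6; 6 → 5 → 5; 7 → 2 → 3; 8 → 1 → 8.
Collecting the images, αβ = [2 7 1 4 6 5 3 8].

2 7 1 4 6 5 3 8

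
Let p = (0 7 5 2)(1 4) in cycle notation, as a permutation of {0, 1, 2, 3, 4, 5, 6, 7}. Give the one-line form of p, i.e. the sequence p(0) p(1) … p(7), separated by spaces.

7 4 0 3 1 2 6 5

Reading each image from the cycles: 0↦7, 1↦4, 2↦0, 3↦3, 4↦1, 5↦2, 6↦6, 7↦5.
Listing these in domain order gives 7 4 0 3 1 2 6 5.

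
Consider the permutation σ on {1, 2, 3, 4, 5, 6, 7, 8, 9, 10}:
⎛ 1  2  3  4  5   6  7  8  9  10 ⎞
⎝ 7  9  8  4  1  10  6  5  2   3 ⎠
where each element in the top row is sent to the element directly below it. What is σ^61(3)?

Tracing 3 → 8 → … returns to 3 after 7 steps, so 3 lies in a 7-cycle (1, 7, 6, 10, 3, 8, 5).
Powers repeat with period 7 on this cycle, and 61 mod 7 = 5, so σ^61(3) = σ^5(3).
Stepping 5 places around the cycle: 3 → 8 → 5 → 1 → 7 → 6.

6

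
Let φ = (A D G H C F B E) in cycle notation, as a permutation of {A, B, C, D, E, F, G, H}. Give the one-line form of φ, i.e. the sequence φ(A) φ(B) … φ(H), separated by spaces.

D E F G A B H C

Image by image: A→D, B→E, C→F, D→G, E→A, F→B, G→H, H→C.
So the one-line form is D E F G A B H C.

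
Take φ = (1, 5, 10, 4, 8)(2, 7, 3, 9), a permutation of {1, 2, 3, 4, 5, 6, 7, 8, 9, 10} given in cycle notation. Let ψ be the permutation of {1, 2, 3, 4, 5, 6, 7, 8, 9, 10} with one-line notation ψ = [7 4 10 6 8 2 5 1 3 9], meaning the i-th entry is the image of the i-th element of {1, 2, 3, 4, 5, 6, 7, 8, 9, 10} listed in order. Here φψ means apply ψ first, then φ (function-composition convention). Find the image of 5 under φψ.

ψ(5) = 8, then φ(8) = 1; composing gives (φψ)(5) = 1.

1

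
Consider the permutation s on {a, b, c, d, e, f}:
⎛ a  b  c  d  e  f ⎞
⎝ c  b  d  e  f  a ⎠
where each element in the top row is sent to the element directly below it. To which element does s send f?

a

The entry below f in the array is a, so s(f) = a.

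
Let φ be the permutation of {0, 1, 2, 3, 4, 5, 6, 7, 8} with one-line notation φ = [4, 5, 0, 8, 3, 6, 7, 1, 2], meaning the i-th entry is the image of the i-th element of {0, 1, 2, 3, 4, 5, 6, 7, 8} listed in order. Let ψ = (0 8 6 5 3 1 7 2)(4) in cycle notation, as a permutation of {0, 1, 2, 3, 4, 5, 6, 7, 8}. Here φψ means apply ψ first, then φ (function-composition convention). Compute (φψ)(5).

ψ(5) = 3, then φ(3) = 8; composing gives (φψ)(5) = 8.

8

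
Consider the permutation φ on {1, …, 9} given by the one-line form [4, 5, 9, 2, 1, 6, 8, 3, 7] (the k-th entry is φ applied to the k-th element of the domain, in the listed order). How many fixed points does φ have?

The fixed points (elements with φ(x) = x) are {6}, so there is 1.

1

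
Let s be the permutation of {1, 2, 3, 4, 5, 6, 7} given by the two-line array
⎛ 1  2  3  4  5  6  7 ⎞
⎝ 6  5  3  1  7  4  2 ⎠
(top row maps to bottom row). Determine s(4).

The entry below 4 in the array is 1, so s(4) = 1.

1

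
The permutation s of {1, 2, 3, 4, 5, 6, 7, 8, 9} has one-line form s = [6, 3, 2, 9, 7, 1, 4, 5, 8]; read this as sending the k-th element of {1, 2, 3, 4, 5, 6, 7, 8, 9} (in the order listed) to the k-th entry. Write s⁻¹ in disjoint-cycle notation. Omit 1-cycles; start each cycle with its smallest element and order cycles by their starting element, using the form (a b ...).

(1 6)(2 3)(4 7 5 8 9)

First write s in disjoint cycles: (1 6)(2 3)(4 9 8 5 7).
The inverse reverses every cycle; in canonical form, s⁻¹ = (1 6)(2 3)(4 7 5 8 9).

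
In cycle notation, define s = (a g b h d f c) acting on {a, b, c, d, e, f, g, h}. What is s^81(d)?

g

d lies in the 7-cycle (a g b h d f c).
Since the cycle has length 7, s^81 acts on it the same as s^4 (81 mod 7 = 4).
Stepping 4 places around the cycle: d → f → c → a → g.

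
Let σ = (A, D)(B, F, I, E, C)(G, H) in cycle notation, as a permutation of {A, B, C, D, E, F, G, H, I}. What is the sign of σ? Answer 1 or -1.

The cycle lengths are 5, 2, 2.
A cycle is odd iff its length is even; σ has 2 even-length cycles, so sgn(σ) = (−1)^2 and σ is even.

1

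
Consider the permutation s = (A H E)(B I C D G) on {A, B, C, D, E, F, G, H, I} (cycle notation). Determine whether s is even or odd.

The cycle lengths are 5, 3, 1.
A cycle is odd iff its length is even; s has 0 even-length cycles, so sgn(s) = (−1)^0 and s is even.

even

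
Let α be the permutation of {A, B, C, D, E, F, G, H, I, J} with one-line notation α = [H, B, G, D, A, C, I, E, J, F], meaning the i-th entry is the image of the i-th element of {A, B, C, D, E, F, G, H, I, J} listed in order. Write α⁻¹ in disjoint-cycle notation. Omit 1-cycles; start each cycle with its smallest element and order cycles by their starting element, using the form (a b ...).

(A E H)(C F J I G)

First write α in disjoint cycles: (A H E)(C G I J F).
Reversing each cycle (and rotating so the smallest element leads) gives α⁻¹ = (A E H)(C F J I G).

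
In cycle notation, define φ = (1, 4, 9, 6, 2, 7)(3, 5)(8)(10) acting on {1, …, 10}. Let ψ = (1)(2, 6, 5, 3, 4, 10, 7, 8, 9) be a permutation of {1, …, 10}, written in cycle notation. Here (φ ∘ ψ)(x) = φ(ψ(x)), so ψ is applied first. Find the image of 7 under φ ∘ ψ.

8

First apply ψ: ψ(7) = 8, then φ(8) = 8. Thus (φ ∘ ψ)(7) = 8.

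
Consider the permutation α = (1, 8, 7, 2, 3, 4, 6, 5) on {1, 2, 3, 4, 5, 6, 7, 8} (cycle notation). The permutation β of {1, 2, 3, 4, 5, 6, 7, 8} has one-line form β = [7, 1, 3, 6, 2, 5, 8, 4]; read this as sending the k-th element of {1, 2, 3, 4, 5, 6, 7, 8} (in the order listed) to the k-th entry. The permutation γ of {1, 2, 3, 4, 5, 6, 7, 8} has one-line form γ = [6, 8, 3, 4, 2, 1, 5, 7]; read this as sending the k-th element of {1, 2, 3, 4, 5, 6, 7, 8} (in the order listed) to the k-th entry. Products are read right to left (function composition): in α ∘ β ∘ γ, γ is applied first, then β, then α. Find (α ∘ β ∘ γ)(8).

Apply the permutations in order: γ(8) = 7, then β(7) = 8, then α(8) = 7. So (α ∘ β ∘ γ)(8) = 7.

7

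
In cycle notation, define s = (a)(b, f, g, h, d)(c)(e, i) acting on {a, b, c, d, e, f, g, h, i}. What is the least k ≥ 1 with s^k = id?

10

The cycle type of s is (5, 2, 1, 1).
The order of s is the least common multiple of its cycle lengths: lcm(5, 2) = 10.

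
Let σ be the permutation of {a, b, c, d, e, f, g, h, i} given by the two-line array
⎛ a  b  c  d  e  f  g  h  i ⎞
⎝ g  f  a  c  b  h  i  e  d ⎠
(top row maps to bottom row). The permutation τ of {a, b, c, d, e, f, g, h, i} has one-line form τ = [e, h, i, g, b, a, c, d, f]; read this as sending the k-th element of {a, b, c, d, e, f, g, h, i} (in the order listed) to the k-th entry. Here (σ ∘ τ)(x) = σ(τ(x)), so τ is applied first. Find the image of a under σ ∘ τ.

τ(a) = e, then σ(e) = b; composing gives (σ ∘ τ)(a) = b.

b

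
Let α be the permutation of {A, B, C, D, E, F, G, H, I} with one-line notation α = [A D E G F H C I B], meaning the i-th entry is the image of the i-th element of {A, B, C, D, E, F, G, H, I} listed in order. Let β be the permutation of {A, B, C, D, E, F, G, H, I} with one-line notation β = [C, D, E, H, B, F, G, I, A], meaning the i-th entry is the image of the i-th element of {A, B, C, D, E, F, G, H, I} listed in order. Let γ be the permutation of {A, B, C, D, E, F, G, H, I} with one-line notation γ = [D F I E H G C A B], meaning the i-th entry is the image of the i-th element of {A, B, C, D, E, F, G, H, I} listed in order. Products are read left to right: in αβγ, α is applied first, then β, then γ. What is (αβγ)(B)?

A

Apply the permutations in order: α(B) = D, then β(D) = H, then γ(H) = A. So (αβγ)(B) = A.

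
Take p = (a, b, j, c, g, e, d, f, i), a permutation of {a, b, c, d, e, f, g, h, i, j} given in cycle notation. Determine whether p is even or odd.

The cycle lengths are 9, 1.
A cycle of length ℓ contributes ℓ−1 transpositions, so p is a product of 8 transpositions — even.

even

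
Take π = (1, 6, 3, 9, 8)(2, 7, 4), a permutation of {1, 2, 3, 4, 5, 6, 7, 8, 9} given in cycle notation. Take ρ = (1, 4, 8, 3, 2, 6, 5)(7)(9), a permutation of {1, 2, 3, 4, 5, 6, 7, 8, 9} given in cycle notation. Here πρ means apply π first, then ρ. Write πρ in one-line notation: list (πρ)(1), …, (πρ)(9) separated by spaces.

5 7 9 6 1 2 8 4 3

For each element, apply π then ρ: 1 → 6 → 5; 2 → 7 → 7; 3 → 9 → 9; 4 → 2 → 6; 5 → 5 → 1; 6 → 3 → 2; 7 → 4 → 8; 8 → 1 → 4; 9 → 8 → 3.
Collecting the images, πρ = [5 7 9 6 1 2 8 4 3].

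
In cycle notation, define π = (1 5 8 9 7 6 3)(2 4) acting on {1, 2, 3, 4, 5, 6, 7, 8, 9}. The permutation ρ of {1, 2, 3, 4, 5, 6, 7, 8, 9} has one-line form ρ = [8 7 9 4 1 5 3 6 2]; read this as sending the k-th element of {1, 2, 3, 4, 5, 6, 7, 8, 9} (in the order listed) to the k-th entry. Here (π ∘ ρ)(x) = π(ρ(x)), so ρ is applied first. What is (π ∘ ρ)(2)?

6

First apply ρ: ρ(2) = 7, then π(7) = 6. Thus (π ∘ ρ)(2) = 6.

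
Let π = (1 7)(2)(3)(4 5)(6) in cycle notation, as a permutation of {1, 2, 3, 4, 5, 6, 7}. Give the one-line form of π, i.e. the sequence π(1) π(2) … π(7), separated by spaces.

7 2 3 5 4 6 1

Reading each image from the cycles: 1↦7, 2↦2, 3↦3, 4↦5, 5↦4, 6↦6, 7↦1.
Listing these in domain order gives 7 2 3 5 4 6 1.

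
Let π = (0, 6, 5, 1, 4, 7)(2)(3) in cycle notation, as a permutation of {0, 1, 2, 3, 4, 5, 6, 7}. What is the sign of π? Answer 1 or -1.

-1

The cycle lengths are 6, 1, 1.
A cycle is odd iff its length is even; π has 1 even-length cycle, so sgn(π) = (−1)^1 and π is odd.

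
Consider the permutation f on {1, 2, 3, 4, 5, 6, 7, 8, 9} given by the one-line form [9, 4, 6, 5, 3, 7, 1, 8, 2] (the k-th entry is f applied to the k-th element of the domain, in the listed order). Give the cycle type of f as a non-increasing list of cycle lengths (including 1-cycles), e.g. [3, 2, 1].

[8, 1]

The disjoint cycles are (1 9 2 4 5 3 6 7)(8), with lengths 8, 1 in non-increasing order.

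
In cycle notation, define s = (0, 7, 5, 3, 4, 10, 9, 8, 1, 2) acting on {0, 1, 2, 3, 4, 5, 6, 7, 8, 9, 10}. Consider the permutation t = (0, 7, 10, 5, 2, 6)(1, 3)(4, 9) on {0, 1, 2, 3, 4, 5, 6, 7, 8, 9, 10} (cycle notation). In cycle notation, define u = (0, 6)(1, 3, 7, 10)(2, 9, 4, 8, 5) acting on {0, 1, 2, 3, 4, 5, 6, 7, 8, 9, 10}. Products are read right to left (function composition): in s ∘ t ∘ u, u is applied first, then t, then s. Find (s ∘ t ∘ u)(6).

(s ∘ t ∘ u)(6) = s(t(u(6))). u(6) = 0, then t(0) = 7, then s(7) = 5, so the result is 5.

5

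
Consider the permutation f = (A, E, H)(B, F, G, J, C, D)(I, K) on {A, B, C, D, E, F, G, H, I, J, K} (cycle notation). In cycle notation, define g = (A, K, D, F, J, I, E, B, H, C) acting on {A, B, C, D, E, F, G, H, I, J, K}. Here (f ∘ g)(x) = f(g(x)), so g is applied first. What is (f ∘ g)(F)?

C

g(F) = J, then f(J) = C; composing gives (f ∘ g)(F) = C.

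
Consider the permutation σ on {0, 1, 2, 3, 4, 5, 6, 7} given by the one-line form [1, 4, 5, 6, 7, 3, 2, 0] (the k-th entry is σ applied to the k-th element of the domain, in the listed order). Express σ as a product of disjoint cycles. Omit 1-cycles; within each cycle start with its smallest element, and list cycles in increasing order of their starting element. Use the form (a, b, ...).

From 0: 0 → 1 → 4 → 7 → 0, closing the cycle (0, 1, 4, 7).
Continuing from each remaining unvisited element yields (0, 1, 4, 7)(2, 5, 3, 6).

(0, 1, 4, 7)(2, 5, 3, 6)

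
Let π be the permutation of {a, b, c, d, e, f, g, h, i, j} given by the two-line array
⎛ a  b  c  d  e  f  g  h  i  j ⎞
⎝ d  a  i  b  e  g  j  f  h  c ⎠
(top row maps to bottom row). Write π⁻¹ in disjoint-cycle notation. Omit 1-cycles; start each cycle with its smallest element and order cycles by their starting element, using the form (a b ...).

(a b d)(c j g f h i)

The cycle decomposition of π is (a d b)(c i h f g j).
Reversing each cycle (and rotating so the smallest element leads) gives π⁻¹ = (a b d)(c j g f h i).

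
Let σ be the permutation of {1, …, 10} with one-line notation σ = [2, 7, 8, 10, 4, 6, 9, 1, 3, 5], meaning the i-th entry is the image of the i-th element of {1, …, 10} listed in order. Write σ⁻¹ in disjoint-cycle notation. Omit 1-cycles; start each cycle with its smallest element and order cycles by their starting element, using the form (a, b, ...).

(1, 8, 3, 9, 7, 2)(4, 5, 10)

The cycle decomposition of σ is (1, 2, 7, 9, 3, 8)(4, 10, 5).
Reversing each cycle (and rotating so the smallest element leads) gives σ⁻¹ = (1, 8, 3, 9, 7, 2)(4, 5, 10).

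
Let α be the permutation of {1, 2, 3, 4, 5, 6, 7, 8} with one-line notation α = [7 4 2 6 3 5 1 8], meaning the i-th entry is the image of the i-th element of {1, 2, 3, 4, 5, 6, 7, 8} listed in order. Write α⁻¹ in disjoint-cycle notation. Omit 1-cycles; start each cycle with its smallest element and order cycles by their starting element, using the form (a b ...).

(1 7)(2 3 5 6 4)

First write α in disjoint cycles: (1 7)(2 4 6 5 3).
Reversing each cycle (and rotating so the smallest element leads) gives α⁻¹ = (1 7)(2 3 5 6 4).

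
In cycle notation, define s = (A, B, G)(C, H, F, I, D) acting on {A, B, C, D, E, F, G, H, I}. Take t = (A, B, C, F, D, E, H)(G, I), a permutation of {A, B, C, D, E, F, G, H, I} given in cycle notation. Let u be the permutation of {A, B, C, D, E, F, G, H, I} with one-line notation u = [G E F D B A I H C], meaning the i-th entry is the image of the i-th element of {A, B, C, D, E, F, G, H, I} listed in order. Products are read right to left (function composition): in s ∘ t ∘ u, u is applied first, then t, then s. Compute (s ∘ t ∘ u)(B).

Apply the permutations in order: u(B) = E, then t(E) = H, then s(H) = F. So (s ∘ t ∘ u)(B) = F.

F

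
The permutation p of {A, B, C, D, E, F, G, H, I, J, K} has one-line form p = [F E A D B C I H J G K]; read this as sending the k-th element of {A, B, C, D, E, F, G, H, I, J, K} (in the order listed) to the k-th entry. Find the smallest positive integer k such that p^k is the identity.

The disjoint-cycle form of p has cycle lengths 3, 3, 2, 1, 1, 1.
The order is lcm(3, 3, 2) = 6.

6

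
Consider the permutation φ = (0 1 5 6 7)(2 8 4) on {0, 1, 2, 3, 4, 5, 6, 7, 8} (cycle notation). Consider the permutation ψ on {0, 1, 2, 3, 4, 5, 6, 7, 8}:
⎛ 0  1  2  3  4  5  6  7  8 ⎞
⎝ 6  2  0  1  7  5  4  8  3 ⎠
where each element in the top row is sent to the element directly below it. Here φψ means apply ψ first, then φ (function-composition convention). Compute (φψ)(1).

8

ψ(1) = 2, then φ(2) = 8; composing gives (φψ)(1) = 8.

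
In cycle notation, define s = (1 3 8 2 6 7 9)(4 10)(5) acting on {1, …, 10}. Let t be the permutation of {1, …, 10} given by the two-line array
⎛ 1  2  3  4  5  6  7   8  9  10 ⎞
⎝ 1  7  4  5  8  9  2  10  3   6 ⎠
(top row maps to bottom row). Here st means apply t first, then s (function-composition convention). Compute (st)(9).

t(9) = 3, then s(3) = 8; composing gives (st)(9) = 8.

8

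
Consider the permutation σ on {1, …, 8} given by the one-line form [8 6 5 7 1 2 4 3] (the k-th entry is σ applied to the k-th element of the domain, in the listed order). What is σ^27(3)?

Tracing 3 → 5 → … returns to 3 after 4 steps, so 3 lies in a 4-cycle (1 8 3 5).
On a 4-cycle, σ^4 is the identity, so σ^27 = σ^3 there (27 ≡ 3 mod 4).
Stepping 3 places around the cycle: 3 → 5 → 1 → 8.

8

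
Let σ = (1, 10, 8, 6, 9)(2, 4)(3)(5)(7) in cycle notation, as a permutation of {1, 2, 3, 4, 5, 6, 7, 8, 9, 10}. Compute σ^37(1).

1 lies in the 5-cycle (1, 10, 8, 6, 9).
Powers repeat with period 5 on this cycle, and 37 mod 5 = 2, so σ^37(1) = σ^2(1).
Advancing 2 steps from 1: 1 → 10 → 8.

8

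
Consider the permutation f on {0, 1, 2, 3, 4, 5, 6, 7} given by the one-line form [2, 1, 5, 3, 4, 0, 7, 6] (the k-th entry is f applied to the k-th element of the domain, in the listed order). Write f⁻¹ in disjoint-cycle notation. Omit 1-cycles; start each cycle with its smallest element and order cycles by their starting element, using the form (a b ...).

First write f in disjoint cycles: (0 2 5)(6 7).
Reversing each cycle (and rotating so the smallest element leads) gives f⁻¹ = (0 5 2)(6 7).

(0 5 2)(6 7)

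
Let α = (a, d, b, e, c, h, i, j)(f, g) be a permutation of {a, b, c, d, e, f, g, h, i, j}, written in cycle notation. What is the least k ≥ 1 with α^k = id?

The cycle type of α is (8, 2).
The order of α is the least common multiple of its cycle lengths: lcm(8, 2) = 8.

8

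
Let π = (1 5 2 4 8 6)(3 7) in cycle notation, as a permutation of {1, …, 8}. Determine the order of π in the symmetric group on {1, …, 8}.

6

The cycle type of π is (6, 2).
The order is lcm(6, 2) = 6.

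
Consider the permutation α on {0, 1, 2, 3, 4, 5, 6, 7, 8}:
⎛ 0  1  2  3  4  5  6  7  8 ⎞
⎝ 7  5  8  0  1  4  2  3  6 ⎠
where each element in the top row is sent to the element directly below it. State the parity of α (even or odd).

In disjoint-cycle form the cycle lengths are 3, 3, 3.
A cycle of length ℓ contributes ℓ−1 transpositions, so α is a product of 2 + 2 + 2 = 6 transpositions — even.

even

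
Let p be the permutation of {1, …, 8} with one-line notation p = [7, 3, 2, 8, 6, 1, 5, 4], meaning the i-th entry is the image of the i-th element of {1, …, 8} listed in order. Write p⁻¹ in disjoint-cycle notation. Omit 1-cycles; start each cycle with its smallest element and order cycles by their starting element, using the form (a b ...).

(1 6 5 7)(2 3)(4 8)

The cycle decomposition of p is (1 7 5 6)(2 3)(4 8).
The inverse reverses every cycle; in canonical form, p⁻¹ = (1 6 5 7)(2 3)(4 8).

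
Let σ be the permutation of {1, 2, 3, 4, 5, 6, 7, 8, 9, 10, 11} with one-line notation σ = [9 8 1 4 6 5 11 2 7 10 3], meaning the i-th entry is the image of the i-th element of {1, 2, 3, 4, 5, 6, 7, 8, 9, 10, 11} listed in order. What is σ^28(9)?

3

Tracing 9 → 7 → … returns to 9 after 5 steps, so 9 lies in a 5-cycle (1 9 7 11 3).
On a 5-cycle, σ^5 is the identity, so σ^28 = σ^3 there (28 ≡ 3 mod 5).
Advancing 3 steps from 9: 9 → 7 → 11 → 3.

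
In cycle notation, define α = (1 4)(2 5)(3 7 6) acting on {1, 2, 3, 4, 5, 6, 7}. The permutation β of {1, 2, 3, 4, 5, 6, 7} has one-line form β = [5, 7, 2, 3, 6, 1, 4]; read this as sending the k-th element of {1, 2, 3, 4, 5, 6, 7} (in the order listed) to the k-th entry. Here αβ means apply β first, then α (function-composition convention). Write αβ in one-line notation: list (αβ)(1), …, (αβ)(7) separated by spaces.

2 6 5 7 3 4 1

For each element, apply β then α: 1 → 5 → 2; 2 → 7 → 6; 3 → 2 → 5; 4 → 3 → 7; 5 → 6 → 3; 6 → 1 → 4; 7 → 4 → 1.
So αβ in one-line form is 2 6 5 7 3 4 1.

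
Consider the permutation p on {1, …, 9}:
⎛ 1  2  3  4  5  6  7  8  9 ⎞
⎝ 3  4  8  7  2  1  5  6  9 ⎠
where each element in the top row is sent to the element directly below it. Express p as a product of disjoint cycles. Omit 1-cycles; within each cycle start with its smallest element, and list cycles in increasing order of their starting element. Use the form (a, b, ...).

From 1: 1 → 3 → 8 → 6 → 1, closing the cycle (1, 3, 8, 6).
Repeating from the next unused element and collecting all non-trivial cycles gives (1, 3, 8, 6)(2, 4, 7, 5).

(1, 3, 8, 6)(2, 4, 7, 5)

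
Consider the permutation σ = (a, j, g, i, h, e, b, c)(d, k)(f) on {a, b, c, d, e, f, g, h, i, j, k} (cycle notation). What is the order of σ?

8

The disjoint cycles have lengths 8, 2, 1.
Since disjoint cycles commute, ord(σ) = lcm(8, 2) = 8.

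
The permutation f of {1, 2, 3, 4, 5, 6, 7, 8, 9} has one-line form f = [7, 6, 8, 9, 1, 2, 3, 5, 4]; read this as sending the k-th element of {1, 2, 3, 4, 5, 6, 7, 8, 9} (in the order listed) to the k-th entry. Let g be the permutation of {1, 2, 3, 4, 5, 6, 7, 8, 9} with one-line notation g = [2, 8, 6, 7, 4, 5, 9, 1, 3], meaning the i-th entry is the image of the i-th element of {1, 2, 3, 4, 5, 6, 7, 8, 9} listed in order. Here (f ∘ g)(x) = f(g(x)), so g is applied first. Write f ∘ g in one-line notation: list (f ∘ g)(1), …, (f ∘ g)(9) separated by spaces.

For each element, apply g then f: 1 → 2 → 6; 2 → 8 → 5; 3 → 6 → 2; 4 → 7 → 3; 5 → 4 → 9; 6 → 5 → 1; 7 → 9 → 4; 8 → 1 → 7; 9 → 3 → 8.
Collecting the images, f ∘ g = [6 5 2 3 9 1 4 7 8].

6 5 2 3 9 1 4 7 8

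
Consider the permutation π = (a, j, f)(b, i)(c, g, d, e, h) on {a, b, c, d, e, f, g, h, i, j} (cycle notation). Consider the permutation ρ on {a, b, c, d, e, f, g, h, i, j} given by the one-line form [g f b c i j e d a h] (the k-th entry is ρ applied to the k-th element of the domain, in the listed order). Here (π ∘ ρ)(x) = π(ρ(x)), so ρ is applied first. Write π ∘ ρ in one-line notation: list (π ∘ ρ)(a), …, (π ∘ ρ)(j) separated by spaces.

(π ∘ ρ)(x) = π(ρ(x)). Computing each image: π(ρ(a)) = π(g) = d, π(ρ(b)) = π(f) = a, π(ρ(c)) = π(b) = i, π(ρ(d)) = π(c) = g, π(ρ(e)) = π(i) = b, π(ρ(f)) = π(j) = f, π(ρ(g)) = π(e) = h, π(ρ(h)) = π(d) = e, π(ρ(i)) = π(a) = j, π(ρ(j)) = π(h) = c.
Hence π ∘ ρ = [d a i g b f h e j c].

d a i g b f h e j c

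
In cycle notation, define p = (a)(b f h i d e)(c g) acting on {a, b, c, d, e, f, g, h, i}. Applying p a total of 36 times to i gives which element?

i lies in the 6-cycle (b f h i d e).
Powers repeat with period 6 on this cycle, and 36 mod 6 = 0, so p^36(i) = p^0(i).
So p^36(i) = i.

i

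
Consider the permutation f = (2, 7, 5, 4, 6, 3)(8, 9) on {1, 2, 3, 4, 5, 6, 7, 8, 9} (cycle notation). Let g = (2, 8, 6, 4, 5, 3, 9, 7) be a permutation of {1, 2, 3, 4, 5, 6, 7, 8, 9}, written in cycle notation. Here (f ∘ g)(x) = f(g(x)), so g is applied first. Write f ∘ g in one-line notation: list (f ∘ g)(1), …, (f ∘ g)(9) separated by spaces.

1 9 8 4 2 6 7 3 5

Chase each element through g then f: 1 → 1 → 1; 2 → 8 → 9; 3 → 9 → 8; 4 → 5 → 4; 5 → 3 → 2; 6 → 4 → 6; 7 → 2 → 7; 8 → 6 → 3; 9 → 7 → 5.
So f ∘ g in one-line form is 1 9 8 4 2 6 7 3 5.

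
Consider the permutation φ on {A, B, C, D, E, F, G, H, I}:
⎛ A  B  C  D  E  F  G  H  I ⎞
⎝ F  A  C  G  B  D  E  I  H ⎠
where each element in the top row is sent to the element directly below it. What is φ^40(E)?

D

Tracing E → B → … returns to E after 6 steps, so E lies in a 6-cycle (A F D G E B).
On a 6-cycle, φ^6 is the identity, so φ^40 = φ^4 there (40 ≡ 4 mod 6).
Stepping 4 places around the cycle: E → B → A → F → D.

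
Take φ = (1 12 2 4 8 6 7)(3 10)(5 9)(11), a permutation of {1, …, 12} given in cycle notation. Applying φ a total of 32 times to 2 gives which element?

2 lies in the 7-cycle (1 12 2 4 8 6 7).
Powers repeat with period 7 on this cycle, and 32 mod 7 = 4, so φ^32(2) = φ^4(2).
Stepping 4 places around the cycle: 2 → 4 → 8 → 6 → 7.

7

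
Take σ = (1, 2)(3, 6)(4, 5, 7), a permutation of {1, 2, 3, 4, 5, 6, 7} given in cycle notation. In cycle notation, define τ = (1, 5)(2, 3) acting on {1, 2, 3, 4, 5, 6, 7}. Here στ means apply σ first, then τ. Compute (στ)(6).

2

(στ)(6) = τ(σ(6)). σ(6) = 3, then τ(3) = 2. So (στ)(6) = 2.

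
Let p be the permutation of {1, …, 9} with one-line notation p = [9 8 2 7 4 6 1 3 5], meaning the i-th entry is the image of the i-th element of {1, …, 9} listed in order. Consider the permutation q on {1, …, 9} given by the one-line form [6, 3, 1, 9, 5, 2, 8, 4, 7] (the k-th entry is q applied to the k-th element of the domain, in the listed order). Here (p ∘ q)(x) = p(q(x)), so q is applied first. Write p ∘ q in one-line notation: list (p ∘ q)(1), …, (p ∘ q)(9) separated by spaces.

6 2 9 5 4 8 3 7 1

(p ∘ q)(x) = p(q(x)). Computing each image: p(q(1)) = p(6) = 6, p(q(2)) = p(3) = 2, p(q(3)) = p(1) = 9, p(q(4)) = p(9) = 5, p(q(5)) = p(5) = 4, p(q(6)) = p(2) = 8, p(q(7)) = p(8) = 3, p(q(8)) = p(4) = 7, p(q(9)) = p(7) = 1.
Hence p ∘ q = [6 2 9 5 4 8 3 7 1].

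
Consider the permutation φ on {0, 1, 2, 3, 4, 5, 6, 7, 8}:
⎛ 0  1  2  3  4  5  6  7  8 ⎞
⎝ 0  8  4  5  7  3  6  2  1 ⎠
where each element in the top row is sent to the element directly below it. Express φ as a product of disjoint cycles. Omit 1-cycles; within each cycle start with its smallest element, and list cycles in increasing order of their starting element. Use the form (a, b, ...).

Start at 1 and follow images: 1 → 8 → 1, giving the cycle (1, 8).
Continuing from each remaining unvisited element yields (1, 8)(2, 4, 7)(3, 5).

(1, 8)(2, 4, 7)(3, 5)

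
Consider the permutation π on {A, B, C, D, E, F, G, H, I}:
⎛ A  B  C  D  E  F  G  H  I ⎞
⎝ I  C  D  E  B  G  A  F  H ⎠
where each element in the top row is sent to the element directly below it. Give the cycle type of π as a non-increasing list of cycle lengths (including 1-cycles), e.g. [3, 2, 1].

[5, 4]

The disjoint cycles are (A I H F G)(B C D E), with lengths 5, 4 in non-increasing order.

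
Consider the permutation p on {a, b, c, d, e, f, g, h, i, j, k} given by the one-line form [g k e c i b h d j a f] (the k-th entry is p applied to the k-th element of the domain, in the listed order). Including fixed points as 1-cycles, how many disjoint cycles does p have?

2

The cycle decomposition is (a, g, h, d, c, e, i, j)(b, k, f), which has 2 cycles (counting 1-cycles).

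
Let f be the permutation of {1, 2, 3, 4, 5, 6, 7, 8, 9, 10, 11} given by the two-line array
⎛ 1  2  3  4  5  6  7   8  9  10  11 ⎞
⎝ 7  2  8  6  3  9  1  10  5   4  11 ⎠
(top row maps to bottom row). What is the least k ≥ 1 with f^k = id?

The disjoint-cycle form of f has cycle lengths 7, 2, 1, 1.
The order is lcm(7, 2) = 14.

14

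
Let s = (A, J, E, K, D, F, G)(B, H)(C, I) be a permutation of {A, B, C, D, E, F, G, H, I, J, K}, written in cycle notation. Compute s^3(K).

K lies in the 7-cycle (A, J, E, K, D, F, G).
Stepping 3 places around the cycle: K → D → F → G.

G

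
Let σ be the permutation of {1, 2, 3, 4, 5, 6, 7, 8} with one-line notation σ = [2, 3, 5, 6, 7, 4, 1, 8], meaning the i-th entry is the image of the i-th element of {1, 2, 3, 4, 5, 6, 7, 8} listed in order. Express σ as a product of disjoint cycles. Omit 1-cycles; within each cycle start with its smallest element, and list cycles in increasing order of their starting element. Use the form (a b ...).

Start at 1 and follow images: 1 → 2 → 3 → 5 → 7 → 1, giving the cycle (1 2 3 5 7).
Repeating from the next unused element and collecting all non-trivial cycles gives (1 2 3 5 7)(4 6).

(1 2 3 5 7)(4 6)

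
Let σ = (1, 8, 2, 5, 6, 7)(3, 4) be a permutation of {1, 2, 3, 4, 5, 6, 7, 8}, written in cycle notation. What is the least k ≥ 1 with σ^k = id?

6

The cycle type of σ is (6, 2).
The order is lcm(6, 2) = 6.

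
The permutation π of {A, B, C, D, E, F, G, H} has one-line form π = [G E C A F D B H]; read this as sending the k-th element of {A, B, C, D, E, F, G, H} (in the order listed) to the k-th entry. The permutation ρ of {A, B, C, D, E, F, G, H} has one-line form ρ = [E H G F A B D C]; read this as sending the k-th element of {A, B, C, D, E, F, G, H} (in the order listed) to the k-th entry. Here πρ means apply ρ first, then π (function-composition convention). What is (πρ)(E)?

G

(πρ)(E) = π(ρ(E)). ρ(E) = A, then π(A) = G. So (πρ)(E) = G.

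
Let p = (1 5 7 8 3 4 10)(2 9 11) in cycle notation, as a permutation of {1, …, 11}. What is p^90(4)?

4 lies in the 7-cycle (1 5 7 8 3 4 10).
Powers repeat with period 7 on this cycle, and 90 mod 7 = 6, so p^90(4) = p^6(4).
Stepping 6 places around the cycle: 4 → 10 → 1 → 5 → 7 → 8 → 3.

3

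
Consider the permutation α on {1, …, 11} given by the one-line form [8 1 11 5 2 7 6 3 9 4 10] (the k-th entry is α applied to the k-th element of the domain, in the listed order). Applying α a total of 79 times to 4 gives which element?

Tracing 4 → 5 → … returns to 4 after 8 steps, so 4 lies in an 8-cycle (1 8 3 11 10 4 5 2).
Powers repeat with period 8 on this cycle, and 79 mod 8 = 7, so α^79(4) = α^7(4).
Stepping 7 places around the cycle: 4 → 5 → 2 → 1 → 8 → 3 → 11 → 10.

10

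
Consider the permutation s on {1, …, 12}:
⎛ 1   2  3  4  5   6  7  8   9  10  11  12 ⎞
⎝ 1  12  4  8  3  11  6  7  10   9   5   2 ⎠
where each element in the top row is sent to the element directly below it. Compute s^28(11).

11

Tracing 11 → 5 → … returns to 11 after 7 steps, so 11 lies in a 7-cycle (3 4 8 7 6 11 5).
Since the cycle has length 7, s^28 acts on it the same as s^0 (28 mod 7 = 0).
So s^28(11) = 11.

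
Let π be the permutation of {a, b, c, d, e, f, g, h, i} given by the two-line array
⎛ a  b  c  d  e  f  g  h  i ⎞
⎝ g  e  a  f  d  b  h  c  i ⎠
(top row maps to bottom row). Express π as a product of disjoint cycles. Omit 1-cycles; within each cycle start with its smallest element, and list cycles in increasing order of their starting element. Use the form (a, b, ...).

(a, g, h, c)(b, e, d, f)

Start at a and follow images: a → g → h → c → a, giving the cycle (a, g, h, c).
Repeating from the next unused element and collecting all non-trivial cycles gives (a, g, h, c)(b, e, d, f).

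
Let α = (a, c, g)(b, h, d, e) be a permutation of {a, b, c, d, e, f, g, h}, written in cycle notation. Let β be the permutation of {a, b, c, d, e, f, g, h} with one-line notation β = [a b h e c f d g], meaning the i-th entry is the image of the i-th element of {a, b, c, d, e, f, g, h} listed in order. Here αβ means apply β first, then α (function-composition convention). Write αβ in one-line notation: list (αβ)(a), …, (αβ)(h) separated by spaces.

Chase each element through β then α: a → a → c; b → b → h; c → h → d; d → e → b; e → c → g; f → f → f; g → d → e; h → g → a.
Collecting the images, αβ = [c h d b g f e a].

c h d b g f e a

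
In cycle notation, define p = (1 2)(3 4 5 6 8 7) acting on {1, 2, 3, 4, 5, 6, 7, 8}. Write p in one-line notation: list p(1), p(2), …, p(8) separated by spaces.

Image by image: 1→2, 2→1, 3→4, 4→5, 5→6, 6→8, 7→3, 8→7.
Listing these in domain order gives 2 1 4 5 6 8 3 7.

2 1 4 5 6 8 3 7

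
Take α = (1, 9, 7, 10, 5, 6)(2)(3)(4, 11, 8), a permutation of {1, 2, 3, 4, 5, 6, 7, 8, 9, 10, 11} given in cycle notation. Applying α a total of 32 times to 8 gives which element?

8 lies in the 3-cycle (4, 11, 8).
Since the cycle has length 3, α^32 acts on it the same as α^2 (32 mod 3 = 2).
Stepping 2 places around the cycle: 8 → 4 → 11.

11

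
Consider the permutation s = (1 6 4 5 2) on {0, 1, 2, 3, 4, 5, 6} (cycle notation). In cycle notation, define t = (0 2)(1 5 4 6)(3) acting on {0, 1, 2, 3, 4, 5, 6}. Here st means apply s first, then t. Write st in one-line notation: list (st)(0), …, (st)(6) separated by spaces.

2 1 5 3 4 0 6

(st)(x) = t(s(x)). Computing each image: t(s(0)) = t(0) = 2, t(s(1)) = t(6) = 1, t(s(2)) = t(1) = 5, t(s(3)) = t(3) = 3, t(s(4)) = t(5) = 4, t(s(5)) = t(2) = 0, t(s(6)) = t(4) = 6.
Hence st = [2 1 5 3 4 0 6].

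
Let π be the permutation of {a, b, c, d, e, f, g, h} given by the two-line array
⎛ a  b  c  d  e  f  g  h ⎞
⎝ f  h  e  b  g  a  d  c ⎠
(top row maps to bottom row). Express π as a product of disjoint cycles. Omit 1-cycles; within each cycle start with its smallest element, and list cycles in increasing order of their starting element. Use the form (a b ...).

From a: a → f → a, closing the cycle (a f).
Repeating from the next unused element and collecting all non-trivial cycles gives (a f)(b h c e g d).

(a f)(b h c e g d)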